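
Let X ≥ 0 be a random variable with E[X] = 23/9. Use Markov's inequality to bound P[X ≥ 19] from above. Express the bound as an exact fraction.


μ = E[X] = 23/9, a = 19.
Markov: P[X ≥ 19] ≤ μ/a = (23/9)/19 = 23/171.
Numerically: ≈ 0.134503.
(Since a = 19 > μ = 2.555556, the bound 23/171 is < 1 and informative.)

P[X ≥ 19] ≤ 23/171 ≈ 0.134503.


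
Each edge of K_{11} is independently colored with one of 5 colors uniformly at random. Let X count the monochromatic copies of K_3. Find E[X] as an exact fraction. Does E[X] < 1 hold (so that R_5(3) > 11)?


E[X] = C(11, 3) · 5^{1 − 3} = 165 · 5^{−2} = 165/25.
As a reduced fraction: E[X] = 33/5 ≈ 6.6000000.
Is E[X] < 1? NO.
Since E[X] ≥ 1, the first-moment bound is inconclusive at n = 11; it does NOT by itself certify R_5(3) > 11.

E[X] = 33/5 ≈ 6.6000000; E[X] ≥ 1; first-moment method inconclusive here.


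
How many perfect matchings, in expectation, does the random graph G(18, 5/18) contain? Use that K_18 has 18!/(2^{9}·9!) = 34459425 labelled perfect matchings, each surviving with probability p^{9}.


K_18 has 18!/(2^{9}·9!) = 34459425 labelled perfect matchings.
For each such perfect matching H, let X_H = 1 if all 9 edges of H are present in G. Then P[X_H = 1] = p^{9} = (5/18)^{9} = 1953125/198359290368.
By linearity of expectation: E[X] = Σ_H E[X_H] = 34459425 · p^{9} = 34459425 · 1953125/198359290368 = 830908203125/2448880128.
Numerically: E[X] ≈ 339.3.

E[X] = 34459425 · (5/18)^{9} = 830908203125/2448880128 ≈ 339.3.


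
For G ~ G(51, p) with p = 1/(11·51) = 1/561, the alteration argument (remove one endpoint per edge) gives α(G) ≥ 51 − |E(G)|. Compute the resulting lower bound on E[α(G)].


E[|E(G)|] = C(51, 2)·p = 1275 · (1/561) = 25/11.
E[α(G)] ≥ n − E[|E(G)|] = 51 − 25/11 = 536/11.
Numerically: ≈ 48.7273.
(This is only a lower bound; the true E[α(G)] may be larger.)

E[α(G)] ≥ 536/11 ≈ 48.7273.


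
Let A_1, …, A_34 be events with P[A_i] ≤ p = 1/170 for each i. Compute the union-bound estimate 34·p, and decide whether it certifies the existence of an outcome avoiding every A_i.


Union bound: P[∪_{i=1}^{34} A_i] ≤ Σ_i P[A_i] ≤ 34·p = 34·(1/170) = 1/5.
Numerically: 1/5 ≈ 0.200000.
Is 1/5 < 1? YES.
Since P[∪ A_i] ≤ 1/5 < 1, the complement has P[∩ A_i^c] ≥ 1 − 1/5 = 4/5 > 0, so some outcome avoids every A_i.

34·p = 1/5 ≈ 0.200000; existence CERTIFIED by the union bound.


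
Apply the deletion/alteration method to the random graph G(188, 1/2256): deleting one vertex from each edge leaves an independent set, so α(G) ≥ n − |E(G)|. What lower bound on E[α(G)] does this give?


E[|E(G)|] = C(188, 2)·p = 17578 · (1/2256) = 187/24.
E[α(G)] ≥ n − E[|E(G)|] = 188 − 187/24 = 4325/24.
Numerically: ≈ 180.208.
(This is only a lower bound; the true E[α(G)] may be larger.)

E[α(G)] ≥ 4325/24 ≈ 180.208.


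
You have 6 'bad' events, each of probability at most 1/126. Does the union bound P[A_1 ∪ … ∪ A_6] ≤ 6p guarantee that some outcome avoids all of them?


Union bound: P[∪_{i=1}^{6} A_i] ≤ Σ_i P[A_i] ≤ 6·p = 6·(1/126) = 1/21.
Numerically: 1/21 ≈ 0.0476.
Is 1/21 < 1? YES.
Since P[∪ A_i] ≤ 1/21 < 1, the complement has P[∩ A_i^c] ≥ 1 − 1/21 = 20/21 > 0, so some outcome avoids every A_i.

6·p = 1/21 ≈ 0.0476; existence CERTIFIED by the union bound.


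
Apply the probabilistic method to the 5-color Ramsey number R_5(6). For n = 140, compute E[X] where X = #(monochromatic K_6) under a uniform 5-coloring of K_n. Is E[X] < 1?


E[X] = C(140, 6) · 5^{1 − 15} = 9381724380 · 5^{−14} = 9381724380/6103515625.
As a reduced fraction: E[X] = 1876344876/1220703125 ≈ 1.53710.
Is E[X] < 1? NO.
Since E[X] ≥ 1, the first-moment bound is inconclusive at n = 140; it does NOT by itself certify R_5(6) > 140.

E[X] = 1876344876/1220703125 ≈ 1.53710; E[X] ≥ 1; first-moment method inconclusive here.


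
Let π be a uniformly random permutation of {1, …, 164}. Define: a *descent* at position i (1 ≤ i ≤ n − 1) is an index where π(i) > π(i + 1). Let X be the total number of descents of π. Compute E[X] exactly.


Write X = Σ X_I over i = 1, …, 163, with X_I the indicator of one descent.
There are 163 indicators.
For each fixed i, the pair (π(i), π(i+1)) is a uniformly random ordered pair of distinct values from {1, …, 164}; by symmetry P[π(i) > π(i+1)] = 1/2.
By linearity: E[X] = 163 · (1/2) = (164 − 1) · (1/2) = 163/2 ≈ 81.50000.

E[X] = 163/2 = 81.50000.


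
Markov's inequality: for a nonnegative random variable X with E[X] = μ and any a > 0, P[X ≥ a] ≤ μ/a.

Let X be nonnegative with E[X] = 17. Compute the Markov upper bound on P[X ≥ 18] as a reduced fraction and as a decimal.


μ = E[X] = 17, a = 18.
Markov: P[X ≥ 18] ≤ μ/a = (17)/18 = 17/18.
Numerically: ≈ 0.94444.
(Since a = 18 > μ = 17.00000, the bound 17/18 is < 1 and informative.)

P[X ≥ 18] ≤ 17/18 ≈ 0.94444.


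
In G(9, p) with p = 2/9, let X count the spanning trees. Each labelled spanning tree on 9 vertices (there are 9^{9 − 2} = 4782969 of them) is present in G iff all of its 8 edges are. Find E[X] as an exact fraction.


K_9 has 9^{9 − 2} = 4782969 labelled spanning trees.
For each such spanning tree H, let X_H = 1 if all 8 edges of H are present in G. Then P[X_H = 1] = p^{8} = (2/9)^{8} = 256/43046721.
Summing the indicators: E[X] = Σ_H E[X_H] = 4782969 · p^{8} = 4782969 · 256/43046721 = 256/9.
Numerically: E[X] ≈ 28.444.

E[X] = 4782969 · (2/9)^{8} = 256/9 ≈ 28.444.


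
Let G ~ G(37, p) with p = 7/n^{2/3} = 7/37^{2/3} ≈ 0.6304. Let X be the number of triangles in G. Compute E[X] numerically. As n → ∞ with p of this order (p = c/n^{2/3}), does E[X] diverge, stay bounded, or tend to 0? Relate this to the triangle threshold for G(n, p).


Number of potential triangles: C(37, 3) = 7770.
Each occurs with probability p³ ≈ (0.6304)³ ≈ 2.505478e-01.
By linearity: E[X] = C(37, 3)·p³ ≈ 7770 · 2.505478e-01 ≈ 1946.7568.
Since α = 2/3 < 1, p = c/n^{2/3} ≫ 1/n is above the triangle threshold p ~ 1/n. Asymptotically E[X] ~ (c³/6)·n^{3(1−α)} = (7³/6)·n^{1} → ∞; triangles are abundant w.h.p.

E[X] ≈ 1946.7568; in regime p = Θ(1/n^{2/3}) E[X] diverges (above the triangle threshold p ~ 1/n).


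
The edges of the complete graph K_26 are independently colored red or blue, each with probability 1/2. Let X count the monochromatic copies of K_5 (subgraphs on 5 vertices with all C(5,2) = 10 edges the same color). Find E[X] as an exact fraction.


Let X = Σ_S X_S over the C(26, 5) = 65780 subsets S of size 5, where X_S = 1 if the K_5 on S is monochromatic.
For a fixed S, the K_5 on S has C(5, 2) = 10 edges. P[all 10 edges red] = (1/2)^10, and likewise for blue, so P[monochromatic] = 2·(1/2)^10 = 2^{1 − 10} = 1/512.
By linearity of expectation: E[X] = C(26, 5) · 2^{1 − 10} = 65780 · 1/512 = 16445/128.
Numerically: E[X] ≈ 128.4766.

E[X] = C(26,5)·2^(1−C(5,2)) = 16445/128 ≈ 128.4766.


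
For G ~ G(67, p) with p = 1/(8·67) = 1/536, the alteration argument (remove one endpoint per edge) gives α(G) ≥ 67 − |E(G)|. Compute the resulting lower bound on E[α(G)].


E[|E(G)|] = C(67, 2)·p = 2211 · (1/536) = 33/8.
E[α(G)] ≥ n − E[|E(G)|] = 67 − 33/8 = 503/8.
Numerically: ≈ 62.875000.
(This is only a lower bound; the true E[α(G)] may be larger.)

E[α(G)] ≥ 503/8 ≈ 62.875000.


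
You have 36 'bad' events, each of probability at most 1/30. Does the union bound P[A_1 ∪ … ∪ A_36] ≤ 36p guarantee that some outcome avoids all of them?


Union bound: P[∪_{i=1}^{36} A_i] ≤ Σ_i P[A_i] ≤ 36·p = 36·(1/30) = 6/5.
Numerically: 6/5 ≈ 1.200.
Is 6/5 < 1? NO.
Since the bound 6/5 is ≥ 1, the union bound is uninformative here; it does NOT by itself certify existence.

36·p = 6/5 ≈ 1.200; existence NOT certified by the union bound.


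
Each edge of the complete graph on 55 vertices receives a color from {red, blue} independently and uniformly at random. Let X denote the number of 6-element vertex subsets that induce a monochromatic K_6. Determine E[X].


Let X = Σ_S X_S over the C(55, 6) = 28989675 subsets S of size 6, where X_S = 1 if the K_6 on S is monochromatic.
For a fixed S, the K_6 on S has C(6, 2) = 15 edges. P[all 15 edges red] = (1/2)^15, and likewise for blue, so P[monochromatic] = 2·(1/2)^15 = 2^{1 − 15} = 1/16384.
Summing: E[X] = C(55, 6) · 2^{1 − 15} = 28989675 · 1/16384 = 28989675/16384.
Numerically: E[X] ≈ 1769.38934.

E[X] = C(55,6)·2^(1−C(6,2)) = 28989675/16384 ≈ 1769.38934.


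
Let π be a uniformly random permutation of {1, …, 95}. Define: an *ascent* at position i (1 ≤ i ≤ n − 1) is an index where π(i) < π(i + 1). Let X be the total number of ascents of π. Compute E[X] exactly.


Write X = Σ X_I over i = 1, …, 94, with X_I the indicator of one ascent.
There are 94 indicators.
For each fixed i, the pair (π(i), π(i+1)) is a uniformly random ordered pair of distinct values from {1, …, 95}; by symmetry P[π(i) < π(i+1)] = 1/2.
By linearity: E[X] = 94 · (1/2) = (95 − 1) · (1/2) = 47 ≈ 47.000000.

E[X] = 47 = 47.000000.


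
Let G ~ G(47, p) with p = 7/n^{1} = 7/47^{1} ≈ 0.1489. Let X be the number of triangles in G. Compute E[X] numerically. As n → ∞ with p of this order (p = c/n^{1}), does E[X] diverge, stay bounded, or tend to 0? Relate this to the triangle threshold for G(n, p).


Number of potential triangles: C(47, 3) = 16215.
Each occurs with probability p³ ≈ (0.1489)³ ≈ 3.303700e-03.
By linearity: E[X] = C(47, 3)·p³ ≈ 16215 · 3.303700e-03 ≈ 53.5695.
Here α = 1, so p = 7/n is exactly at the triangle threshold p ~ 1/n. Asymptotically E[X] → c³/6 = 7³/6 = 343/6 ≈ 57.1667, a bounded constant. In this regime the triangle count is asymptotically Poisson(c³/6).

E[X] ≈ 53.5695; in regime p = Θ(1/n^{1}) E[X] stays bounded (at the triangle threshold p ~ 1/n).


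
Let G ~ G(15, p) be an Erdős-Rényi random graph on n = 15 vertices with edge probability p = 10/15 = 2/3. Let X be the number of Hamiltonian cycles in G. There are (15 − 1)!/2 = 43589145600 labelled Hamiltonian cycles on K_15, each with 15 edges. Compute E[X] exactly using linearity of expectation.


K_15 has (15 − 1)!/2 = 43589145600 labelled Hamiltonian cycles.
For each such Hamiltonian cycle H, let X_H = 1 if all 15 edges of H are present in G. Then P[X_H = 1] = p^{15} = (2/3)^{15} = 32768/14348907.
By linearity of expectation: E[X] = Σ_H E[X_H] = 43589145600 · p^{15} = 43589145600 · 32768/14348907 = 5877897625600/59049.
Numerically: E[X] ≈ 9.95427e+07.

E[X] = 43589145600 · (2/3)^{15} = 5877897625600/59049 ≈ 9.95427e+07.


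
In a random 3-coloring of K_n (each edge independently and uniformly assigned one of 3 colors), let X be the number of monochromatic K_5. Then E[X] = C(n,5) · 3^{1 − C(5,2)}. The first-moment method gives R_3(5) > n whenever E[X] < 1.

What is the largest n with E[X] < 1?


We need C(n, 5) · 3^{1 − 10} < 1, i.e. C(n, 5) < 3^{10 − 1} = 19683.
Check values of n near the boundary:
  n = 18: C(18, 5) = 8568; 8568 < 19683? YES
  n = 19: C(19, 5) = 11628; 11628 < 19683? YES
  n = 20: C(20, 5) = 15504; 15504 < 19683? YES
  n = 21: C(21, 5) = 20349; 20349 < 19683? NO
The largest n with C(n, 5) < 19683 is n = 20 (where E[X] = 5168/6561 ≈ 0.78768). Hence R_3(5) > 20, i.e. R_3(5) ≥ 21.

Largest n = 20; hence R_3(5) > 20.


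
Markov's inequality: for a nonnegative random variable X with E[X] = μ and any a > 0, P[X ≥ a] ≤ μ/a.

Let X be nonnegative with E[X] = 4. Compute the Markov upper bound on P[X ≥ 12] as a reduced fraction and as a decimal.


μ = E[X] = 4, a = 12.
Markov: P[X ≥ 12] ≤ μ/a = (4)/12 = 1/3.
Numerically: ≈ 0.33333.
(Since a = 12 > μ = 4.00000, the bound 1/3 is < 1 and informative.)

P[X ≥ 12] ≤ 1/3 ≈ 0.33333.


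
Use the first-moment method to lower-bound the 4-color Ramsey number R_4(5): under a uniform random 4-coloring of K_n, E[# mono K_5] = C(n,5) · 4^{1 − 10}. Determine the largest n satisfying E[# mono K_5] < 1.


We need C(n, 5) · 4^{1 − 10} < 1, i.e. C(n, 5) < 4^{10 − 1} = 262144.
Check values of n near the boundary:
  n = 32: C(32, 5) = 201376; 201376 < 262144? YES
  n = 33: C(33, 5) = 237336; 237336 < 262144? YES
  n = 34: C(34, 5) = 278256; 278256 < 262144? NO
  n = 35: C(35, 5) = 324632; 324632 < 262144? NO
The largest n with C(n, 5) < 262144 is n = 33 (where E[X] = 29667/32768 ≈ 0.9053650). Hence R_4(5) > 33, i.e. R_4(5) ≥ 34.

Largest n = 33; hence R_4(5) > 33.


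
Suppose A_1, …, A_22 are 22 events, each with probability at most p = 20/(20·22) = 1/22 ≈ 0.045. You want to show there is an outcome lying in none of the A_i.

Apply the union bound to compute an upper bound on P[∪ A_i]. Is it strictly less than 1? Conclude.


Union bound: P[∪_{i=1}^{22} A_i] ≤ Σ_i P[A_i] ≤ 22·p = 22·(1/22) = 1.
Numerically: 1 ≈ 1.000.
Is 1 < 1? NO.
Since the bound 1 is ≥ 1, the union bound is uninformative here; it does NOT by itself certify existence.

22·p = 1 ≈ 1.000; existence NOT certified by the union bound.


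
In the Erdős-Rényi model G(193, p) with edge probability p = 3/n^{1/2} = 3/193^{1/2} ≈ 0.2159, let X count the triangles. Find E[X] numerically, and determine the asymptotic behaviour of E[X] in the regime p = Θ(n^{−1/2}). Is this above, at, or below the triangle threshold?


Number of potential triangles: C(193, 3) = 1179616.
Each occurs with probability p³ ≈ (0.2159)³ ≈ 1.006996e-02.
By linearity: E[X] = C(193, 3)·p³ ≈ 1179616 · 1.006996e-02 ≈ 11878.6874.
Since α = 1/2 < 1, p = c/n^{1/2} ≫ 1/n is above the triangle threshold p ~ 1/n. Asymptotically E[X] ~ (c³/6)·n^{3(1−α)} = (3³/6)·n^{1.5} → ∞; triangles are abundant w.h.p.

E[X] ≈ 11878.6874; in regime p = Θ(1/n^{1/2}) E[X] diverges (above the triangle threshold p ~ 1/n).


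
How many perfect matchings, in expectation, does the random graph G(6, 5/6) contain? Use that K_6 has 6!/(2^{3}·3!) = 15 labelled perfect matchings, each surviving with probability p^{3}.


K_6 has 6!/(2^{3}·3!) = 15 labelled perfect matchings.
For each such perfect matching H, let X_H = 1 if all 3 edges of H are present in G. Then P[X_H = 1] = p^{3} = (5/6)^{3} = 125/216.
Summing the indicators: E[X] = Σ_H E[X_H] = 15 · p^{3} = 15 · 125/216 = 625/72.
Numerically: E[X] ≈ 8.68.

E[X] = 15 · (5/6)^{3} = 625/72 ≈ 8.68.


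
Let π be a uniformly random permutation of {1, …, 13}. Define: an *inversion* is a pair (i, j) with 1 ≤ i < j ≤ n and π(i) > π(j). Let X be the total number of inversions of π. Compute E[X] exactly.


Write X = Σ X_I over the C(13, 2) = 78 pairs i < j, with X_I the indicator of one inversion.
There are 78 indicators.
For each fixed pair i < j, the values π(i) and π(j) are two distinct elements of {1, …, 13} in uniformly random order; by symmetry P[π(i) > π(j)] = 1/2.
By linearity: E[X] = 78 · (1/2) = C(13, 2) · (1/2) = 78/2 = 39 ≈ 39.000.

E[X] = 39 = 39.000.


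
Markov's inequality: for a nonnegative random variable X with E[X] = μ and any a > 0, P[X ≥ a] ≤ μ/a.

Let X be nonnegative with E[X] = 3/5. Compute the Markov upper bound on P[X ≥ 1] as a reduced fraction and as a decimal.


μ = E[X] = 3/5, a = 1.
Markov: P[X ≥ 1] ≤ μ/a = (3/5)/1 = 3/5.
Numerically: ≈ 0.60000.
(Since a = 1 > μ = 0.60000, the bound 3/5 is < 1 and informative.)

P[X ≥ 1] ≤ 3/5 ≈ 0.60000.


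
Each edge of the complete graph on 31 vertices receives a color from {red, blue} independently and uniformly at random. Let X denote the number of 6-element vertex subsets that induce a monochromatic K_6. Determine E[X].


Let X = Σ_S X_S over the C(31, 6) = 736281 subsets S of size 6, where X_S = 1 if the K_6 on S is monochromatic.
For a fixed S, the K_6 on S has C(6, 2) = 15 edges. P[all 15 edges red] = (1/2)^15, and likewise for blue, so P[monochromatic] = 2·(1/2)^15 = 2^{1 − 15} = 1/16384.
By linearity: E[X] = C(31, 6) · 2^{1 − 15} = 736281 · 1/16384 = 736281/16384.
Numerically: E[X] ≈ 44.939026.

E[X] = C(31,6)·2^(1−C(6,2)) = 736281/16384 ≈ 44.939026.


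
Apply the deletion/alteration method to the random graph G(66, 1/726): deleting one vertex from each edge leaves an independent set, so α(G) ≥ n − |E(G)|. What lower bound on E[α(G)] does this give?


E[|E(G)|] = C(66, 2)·p = 2145 · (1/726) = 65/22.
E[α(G)] ≥ n − E[|E(G)|] = 66 − 65/22 = 1387/22.
Numerically: ≈ 63.045.
(This is only a lower bound; the true E[α(G)] may be larger.)

E[α(G)] ≥ 1387/22 ≈ 63.045.


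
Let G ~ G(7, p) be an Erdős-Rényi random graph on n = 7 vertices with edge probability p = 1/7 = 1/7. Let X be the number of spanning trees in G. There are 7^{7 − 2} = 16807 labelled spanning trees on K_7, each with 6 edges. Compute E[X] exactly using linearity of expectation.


K_7 has 7^{7 − 2} = 16807 labelled spanning trees.
For each such spanning tree H, let X_H = 1 if all 6 edges of H are present in G. Then P[X_H = 1] = p^{6} = (1/7)^{6} = 1/117649.
Summing the indicators: E[X] = Σ_H E[X_H] = 16807 · p^{6} = 16807 · 1/117649 = 1/7.
Numerically: E[X] ≈ 0.142857.

E[X] = 16807 · (1/7)^{6} = 1/7 ≈ 0.142857.


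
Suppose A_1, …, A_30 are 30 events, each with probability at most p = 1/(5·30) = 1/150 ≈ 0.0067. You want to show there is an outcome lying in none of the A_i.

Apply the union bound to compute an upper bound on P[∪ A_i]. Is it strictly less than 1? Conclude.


Union bound: P[∪_{i=1}^{30} A_i] ≤ Σ_i P[A_i] ≤ 30·p = 30·(1/150) = 1/5.
Numerically: 1/5 ≈ 0.2000.
Is 1/5 < 1? YES.
Since P[∪ A_i] ≤ 1/5 < 1, the complement has P[∩ A_i^c] ≥ 1 − 1/5 = 4/5 > 0, so some outcome avoids every A_i.

30·p = 1/5 ≈ 0.2000; existence CERTIFIED by the union bound.


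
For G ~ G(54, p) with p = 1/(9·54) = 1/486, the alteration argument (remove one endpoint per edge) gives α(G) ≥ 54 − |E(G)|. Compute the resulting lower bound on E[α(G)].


E[|E(G)|] = C(54, 2)·p = 1431 · (1/486) = 53/18.
E[α(G)] ≥ n − E[|E(G)|] = 54 − 53/18 = 919/18.
Numerically: ≈ 51.055556.
(This is only a lower bound; the true E[α(G)] may be larger.)

E[α(G)] ≥ 919/18 ≈ 51.055556.


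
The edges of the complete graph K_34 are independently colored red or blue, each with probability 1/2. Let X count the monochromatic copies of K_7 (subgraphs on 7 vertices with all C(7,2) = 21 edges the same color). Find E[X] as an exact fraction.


Let X = Σ_S X_S over the C(34, 7) = 5379616 subsets S of size 7, where X_S = 1 if the K_7 on S is monochromatic.
For a fixed S, the K_7 on S has C(7, 2) = 21 edges. P[all 21 edges red] = (1/2)^21, and likewise for blue, so P[monochromatic] = 2·(1/2)^21 = 2^{1 − 21} = 1/1048576.
By linearity of expectation: E[X] = C(34, 7) · 2^{1 − 21} = 5379616 · 1/1048576 = 168113/32768.
Numerically: E[X] ≈ 5.130.

E[X] = C(34,7)·2^(1−C(7,2)) = 168113/32768 ≈ 5.130.


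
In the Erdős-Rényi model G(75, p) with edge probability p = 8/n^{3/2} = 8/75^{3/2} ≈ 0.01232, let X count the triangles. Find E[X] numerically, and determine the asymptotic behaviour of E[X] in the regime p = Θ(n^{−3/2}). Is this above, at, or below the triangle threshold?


Number of potential triangles: C(75, 3) = 67525.
Each occurs with probability p³ ≈ (0.01232)³ ≈ 1.868505e-06.
By linearity: E[X] = C(75, 3)·p³ ≈ 67525 · 1.868505e-06 ≈ 0.1262.
Since α = 3/2 > 1, p = c/n^{3/2} = o(1/n) is below the triangle threshold p ~ 1/n. Asymptotically E[X] ~ (c³/6)·n^{3(1−α)} = (8³/6)·n^{-1.5} → 0, so by Markov's inequality G has no triangles w.h.p.

E[X] ≈ 0.1262; in regime p = Θ(1/n^{3/2}) E[X] tends to 0 (below the triangle threshold p ~ 1/n).


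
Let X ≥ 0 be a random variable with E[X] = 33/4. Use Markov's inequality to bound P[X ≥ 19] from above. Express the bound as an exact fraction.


μ = E[X] = 33/4, a = 19.
Markov: P[X ≥ 19] ≤ μ/a = (33/4)/19 = 33/76.
Numerically: ≈ 0.43421.
(Since a = 19 > μ = 8.25000, the bound 33/76 is < 1 and informative.)

P[X ≥ 19] ≤ 33/76 ≈ 0.43421.


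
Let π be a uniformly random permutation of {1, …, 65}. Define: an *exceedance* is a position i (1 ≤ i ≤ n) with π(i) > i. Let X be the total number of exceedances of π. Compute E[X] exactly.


Write X = Σ_{i=1}^{65} X_i, where X_i = 1_{π(i) > i}.
For each fixed i, π(i) is uniform over {1, …, 65} (marginal of a uniform permutation), so P[π(i) > i] = (n − i)/n. Summing: Σ_{i=1}^{65} (n − i)/n = (0 + 1 + … + 64)/65 = 65(65 − 1)/(2·65) = (65 − 1)/2.
Hence E[X] = Σ_{i=1}^{65} (65 − i)/65 = 32 ≈ 32.0000.

E[X] = 32 = 32.0000.


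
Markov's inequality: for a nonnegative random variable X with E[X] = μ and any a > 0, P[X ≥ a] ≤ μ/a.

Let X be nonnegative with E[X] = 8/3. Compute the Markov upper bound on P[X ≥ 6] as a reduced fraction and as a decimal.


μ = E[X] = 8/3, a = 6.
Markov: P[X ≥ 6] ≤ μ/a = (8/3)/6 = 4/9.
Numerically: ≈ 0.4444.
(Since a = 6 > μ = 2.6667, the bound 4/9 is < 1 and informative.)

P[X ≥ 6] ≤ 4/9 ≈ 0.4444.


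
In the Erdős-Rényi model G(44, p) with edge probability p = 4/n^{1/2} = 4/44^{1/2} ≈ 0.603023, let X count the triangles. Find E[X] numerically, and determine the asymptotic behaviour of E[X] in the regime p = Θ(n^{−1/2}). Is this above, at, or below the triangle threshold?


Number of potential triangles: C(44, 3) = 13244.
Each occurs with probability p³ ≈ (0.603023)³ ≈ 2.19280978e-01.
By linearity: E[X] = C(44, 3)·p³ ≈ 13244 · 2.19280978e-01 ≈ 2904.157271.
Since α = 1/2 < 1, p = c/n^{1/2} ≫ 1/n is above the triangle threshold p ~ 1/n. Asymptotically E[X] ~ (c³/6)·n^{3(1−α)} = (4³/6)·n^{1.5} → ∞; triangles are abundant w.h.p.

E[X] ≈ 2904.157271; in regime p = Θ(1/n^{1/2}) E[X] diverges (above the triangle threshold p ~ 1/n).


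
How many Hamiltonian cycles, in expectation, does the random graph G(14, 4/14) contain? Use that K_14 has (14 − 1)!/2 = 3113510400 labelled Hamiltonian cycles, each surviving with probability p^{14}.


K_14 has (14 − 1)!/2 = 3113510400 labelled Hamiltonian cycles.
For each such Hamiltonian cycle H, let X_H = 1 if all 14 edges of H are present in G. Then P[X_H = 1] = p^{14} = (2/7)^{14} = 16384/678223072849.
By linearity: E[X] = Σ_H E[X_H] = 3113510400 · p^{14} = 3113510400 · 16384/678223072849 = 7287393484800/96889010407.
Numerically: E[X] ≈ 75.2138.

E[X] = 3113510400 · (2/7)^{14} = 7287393484800/96889010407 ≈ 75.2138.


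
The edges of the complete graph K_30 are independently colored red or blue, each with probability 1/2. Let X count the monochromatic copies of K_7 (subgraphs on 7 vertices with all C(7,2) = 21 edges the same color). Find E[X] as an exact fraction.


Let X = Σ_S X_S over the C(30, 7) = 2035800 subsets S of size 7, where X_S = 1 if the K_7 on S is monochromatic.
For a fixed S, the K_7 on S has C(7, 2) = 21 edges. P[all 21 edges red] = (1/2)^21, and likewise for blue, so P[monochromatic] = 2·(1/2)^21 = 2^{1 − 21} = 1/1048576.
By linearity: E[X] = C(30, 7) · 2^{1 − 21} = 2035800 · 1/1048576 = 254475/131072.
Numerically: E[X] ≈ 1.941.

E[X] = C(30,7)·2^(1−C(7,2)) = 254475/131072 ≈ 1.941.


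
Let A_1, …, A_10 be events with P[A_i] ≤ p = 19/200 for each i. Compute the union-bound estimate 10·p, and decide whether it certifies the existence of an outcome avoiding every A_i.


Union bound: P[∪_{i=1}^{10} A_i] ≤ Σ_i P[A_i] ≤ 10·p = 10·(19/200) = 19/20.
Numerically: 19/20 ≈ 0.950000.
Is 19/20 < 1? YES.
Since P[∪ A_i] ≤ 19/20 < 1, the complement has P[∩ A_i^c] ≥ 1 − 19/20 = 1/20 > 0, so some outcome avoids every A_i.

10·p = 19/20 ≈ 0.950000; existence CERTIFIED by the union bound.


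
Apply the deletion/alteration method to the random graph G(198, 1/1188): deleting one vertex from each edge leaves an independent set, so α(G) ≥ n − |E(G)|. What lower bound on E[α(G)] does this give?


E[|E(G)|] = C(198, 2)·p = 19503 · (1/1188) = 197/12.
E[α(G)] ≥ n − E[|E(G)|] = 198 − 197/12 = 2179/12.
Numerically: ≈ 181.583.
(This is only a lower bound; the true E[α(G)] may be larger.)

E[α(G)] ≥ 2179/12 ≈ 181.583.


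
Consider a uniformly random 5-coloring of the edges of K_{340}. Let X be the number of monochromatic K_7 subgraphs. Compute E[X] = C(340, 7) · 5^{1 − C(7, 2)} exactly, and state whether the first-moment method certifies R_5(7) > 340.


E[X] = C(340, 7) · 5^{1 − 21} = 97932136940560 · 5^{−20} = 97932136940560/95367431640625.
As a reduced fraction: E[X] = 19586427388112/19073486328125 ≈ 1.02689.
Is E[X] < 1? NO.
Since E[X] ≥ 1, the first-moment bound is inconclusive at n = 340; it does NOT by itself certify R_5(7) > 340.

E[X] = 19586427388112/19073486328125 ≈ 1.02689; E[X] ≥ 1; first-moment method inconclusive here.


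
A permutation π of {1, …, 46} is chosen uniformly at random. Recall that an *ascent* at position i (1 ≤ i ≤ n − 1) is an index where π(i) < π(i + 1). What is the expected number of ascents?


Write X = Σ X_I over i = 1, …, 45, with X_I the indicator of one ascent.
There are 45 indicators.
For each fixed i, the pair (π(i), π(i+1)) is a uniformly random ordered pair of distinct values from {1, …, 46}; by symmetry P[π(i) < π(i+1)] = 1/2.
By linearity: E[X] = 45 · (1/2) = (46 − 1) · (1/2) = 45/2 ≈ 22.50000.

E[X] = 45/2 = 22.50000.


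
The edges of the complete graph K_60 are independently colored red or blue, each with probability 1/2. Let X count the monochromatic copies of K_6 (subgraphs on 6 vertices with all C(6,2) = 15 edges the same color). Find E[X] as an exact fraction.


Let X = Σ_S X_S over the C(60, 6) = 50063860 subsets S of size 6, where X_S = 1 if the K_6 on S is monochromatic.
For a fixed S, the K_6 on S has C(6, 2) = 15 edges. P[all 15 edges red] = (1/2)^15, and likewise for blue, so P[monochromatic] = 2·(1/2)^15 = 2^{1 − 15} = 1/16384.
By linearity of expectation: E[X] = C(60, 6) · 2^{1 − 15} = 50063860 · 1/16384 = 12515965/4096.
Numerically: E[X] ≈ 3055.6555.

E[X] = C(60,6)·2^(1−C(6,2)) = 12515965/4096 ≈ 3055.6555.


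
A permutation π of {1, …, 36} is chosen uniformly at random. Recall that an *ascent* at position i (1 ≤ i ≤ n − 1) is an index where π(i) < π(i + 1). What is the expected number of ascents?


Write X = Σ X_I over i = 1, …, 35, with X_I the indicator of one ascent.
There are 35 indicators.
For each fixed i, the pair (π(i), π(i+1)) is a uniformly random ordered pair of distinct values from {1, …, 36}; by symmetry P[π(i) < π(i+1)] = 1/2.
By linearity: E[X] = 35 · (1/2) = (36 − 1) · (1/2) = 35/2 ≈ 17.500000.

E[X] = 35/2 = 17.500000.


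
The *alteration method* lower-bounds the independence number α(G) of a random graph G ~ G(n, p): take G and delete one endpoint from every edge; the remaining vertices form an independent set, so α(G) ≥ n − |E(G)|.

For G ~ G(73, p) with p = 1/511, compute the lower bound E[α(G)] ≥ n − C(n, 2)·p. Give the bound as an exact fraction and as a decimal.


E[|E(G)|] = C(73, 2)·p = 2628 · (1/511) = 36/7.
E[α(G)] ≥ n − E[|E(G)|] = 73 − 36/7 = 475/7.
Numerically: ≈ 67.857.
(This is only a lower bound; the true E[α(G)] may be larger.)

E[α(G)] ≥ 475/7 ≈ 67.857.


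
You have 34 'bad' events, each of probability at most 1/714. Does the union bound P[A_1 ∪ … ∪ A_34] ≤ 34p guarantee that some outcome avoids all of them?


Union bound: P[∪_{i=1}^{34} A_i] ≤ Σ_i P[A_i] ≤ 34·p = 34·(1/714) = 1/21.
Numerically: 1/21 ≈ 0.048.
Is 1/21 < 1? YES.
Since P[∪ A_i] ≤ 1/21 < 1, the complement has P[∩ A_i^c] ≥ 1 − 1/21 = 20/21 > 0, so some outcome avoids every A_i.

34·p = 1/21 ≈ 0.048; existence CERTIFIED by the union bound.


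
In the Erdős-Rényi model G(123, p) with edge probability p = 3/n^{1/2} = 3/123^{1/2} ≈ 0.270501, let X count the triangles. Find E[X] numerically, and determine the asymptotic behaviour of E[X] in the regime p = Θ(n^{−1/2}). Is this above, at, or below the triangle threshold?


Number of potential triangles: C(123, 3) = 302621.
Each occurs with probability p³ ≈ (0.270501)³ ≈ 1.97927481e-02.
By linearity: E[X] = C(123, 3)·p³ ≈ 302621 · 1.97927481e-02 ≈ 5989.701216.
Since α = 1/2 < 1, p = c/n^{1/2} ≫ 1/n is above the triangle threshold p ~ 1/n. Asymptotically E[X] ~ (c³/6)·n^{3(1−α)} = (3³/6)·n^{1.5} → ∞; triangles are abundant w.h.p.

E[X] ≈ 5989.701216; in regime p = Θ(1/n^{1/2}) E[X] diverges (above the triangle threshold p ~ 1/n).


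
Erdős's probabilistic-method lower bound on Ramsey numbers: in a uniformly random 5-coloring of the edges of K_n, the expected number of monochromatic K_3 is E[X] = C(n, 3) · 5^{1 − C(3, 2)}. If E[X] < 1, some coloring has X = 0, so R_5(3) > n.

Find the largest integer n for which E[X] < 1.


We need C(n, 3) · 5^{1 − 3} < 1, i.e. C(n, 3) < 5^{3 − 1} = 25.
Check values of n near the boundary:
  n = 3: C(3, 3) = 1; 1 < 25? YES
  n = 4: C(4, 3) = 4; 4 < 25? YES
  n = 5: C(5, 3) = 10; 10 < 25? YES
  n = 6: C(6, 3) = 20; 20 < 25? YES
  n = 7: C(7, 3) = 35; 35 < 25? NO
  n = 8: C(8, 3) = 56; 56 < 25? NO
The largest n with C(n, 3) < 25 is n = 6 (where E[X] = 4/5 ≈ 0.80000). Hence R_5(3) > 6, i.e. R_5(3) ≥ 7.

Largest n = 6; hence R_5(3) > 6.


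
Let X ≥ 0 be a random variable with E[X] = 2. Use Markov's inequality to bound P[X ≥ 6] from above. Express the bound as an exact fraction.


μ = E[X] = 2, a = 6.
Markov: P[X ≥ 6] ≤ μ/a = (2)/6 = 1/3.
Numerically: ≈ 0.333333.
(Since a = 6 > μ = 2.000000, the bound 1/3 is < 1 and informative.)

P[X ≥ 6] ≤ 1/3 ≈ 0.333333.


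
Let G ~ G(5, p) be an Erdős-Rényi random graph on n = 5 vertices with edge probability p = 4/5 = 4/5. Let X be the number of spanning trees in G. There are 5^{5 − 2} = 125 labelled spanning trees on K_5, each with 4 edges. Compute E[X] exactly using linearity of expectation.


K_5 has 5^{5 − 2} = 125 labelled spanning trees.
For each such spanning tree H, let X_H = 1 if all 4 edges of H are present in G. Then P[X_H = 1] = p^{4} = (4/5)^{4} = 256/625.
By linearity of expectation: E[X] = Σ_H E[X_H] = 125 · p^{4} = 125 · 256/625 = 256/5.
Numerically: E[X] ≈ 51.2.

E[X] = 125 · (4/5)^{4} = 256/5 ≈ 51.2.


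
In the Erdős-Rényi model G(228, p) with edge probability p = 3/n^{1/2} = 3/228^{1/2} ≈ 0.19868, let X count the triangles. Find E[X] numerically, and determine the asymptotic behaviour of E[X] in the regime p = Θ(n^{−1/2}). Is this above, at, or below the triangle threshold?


Number of potential triangles: C(228, 3) = 1949476.
Each occurs with probability p³ ≈ (0.19868)³ ≈ 7.8426258e-03.
By linearity: E[X] = C(228, 3)·p³ ≈ 1949476 · 7.8426258e-03 ≈ 15289.01077.
Since α = 1/2 < 1, p = c/n^{1/2} ≫ 1/n is above the triangle threshold p ~ 1/n. Asymptotically E[X] ~ (c³/6)·n^{3(1−α)} = (3³/6)·n^{1.5} → ∞; triangles are abundant w.h.p.

E[X] ≈ 15289.01077; in regime p = Θ(1/n^{1/2}) E[X] diverges (above the triangle threshold p ~ 1/n).


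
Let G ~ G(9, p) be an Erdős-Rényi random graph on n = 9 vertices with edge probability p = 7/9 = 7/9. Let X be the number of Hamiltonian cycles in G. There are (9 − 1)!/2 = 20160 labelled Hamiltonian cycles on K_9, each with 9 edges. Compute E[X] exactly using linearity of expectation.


K_9 has (9 − 1)!/2 = 20160 labelled Hamiltonian cycles.
For each such Hamiltonian cycle H, let X_H = 1 if all 9 edges of H are present in G. Then P[X_H = 1] = p^{9} = (7/9)^{9} = 40353607/387420489.
By linearity of expectation: E[X] = Σ_H E[X_H] = 20160 · p^{9} = 20160 · 40353607/387420489 = 90392079680/43046721.
Numerically: E[X] ≈ 2.1e+03.

E[X] = 20160 · (7/9)^{9} = 90392079680/43046721 ≈ 2.1e+03.


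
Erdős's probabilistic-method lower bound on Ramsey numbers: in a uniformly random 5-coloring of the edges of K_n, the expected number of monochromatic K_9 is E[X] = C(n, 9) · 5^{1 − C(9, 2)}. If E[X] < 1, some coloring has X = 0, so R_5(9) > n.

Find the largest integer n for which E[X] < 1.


We need C(n, 9) · 5^{1 − 36} < 1, i.e. C(n, 9) < 5^{36 − 1} = 2910383045673370361328125.
Check values of n near the boundary:
  n = 2166: C(2166, 9) = 2844037944203015677277940; 2844037944203015677277940 < 2910383045673370361328125? YES
  n = 2167: C(2167, 9) = 2855899084841489792706810; 2855899084841489792706810 < 2910383045673370361328125? YES
  n = 2168: C(2168, 9) = 2867804175977929537095120; 2867804175977929537095120 < 2910383045673370361328125? YES
  n = 2169: C(2169, 9) = 2879753360044504243499683; 2879753360044504243499683 < 2910383045673370361328125? YES
  n = 2170: C(2170, 9) = 2891746779868845075610510; 2891746779868845075610510 < 2910383045673370361328125? YES
  n = 2171: C(2171, 9) = 2903784578674959601827205; 2903784578674959601827205 < 2910383045673370361328125? YES
  n = 2172: C(2172, 9) = 2915866900084148060642020; 2915866900084148060642020 < 2910383045673370361328125? NO
  n = 2173: C(2173, 9) = 2927993888115921319674265; 2927993888115921319674265 < 2910383045673370361328125? NO
  n = 2174: C(2174, 9) = 2940165687188920530702934; 2940165687188920530702934 < 2910383045673370361328125? NO
The largest n with C(n, 9) < 2910383045673370361328125 is n = 2171 (where E[X] = 580756915734991920365441/582076609134674072265625 ≈ 0.997733). Hence R_5(9) > 2171, i.e. R_5(9) ≥ 2172.

Largest n = 2171; hence R_5(9) > 2171.


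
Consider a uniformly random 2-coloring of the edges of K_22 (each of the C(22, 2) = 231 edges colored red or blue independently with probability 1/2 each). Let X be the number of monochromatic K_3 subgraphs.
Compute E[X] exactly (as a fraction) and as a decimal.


Let X = Σ_S X_S over the C(22, 3) = 1540 subsets S of size 3, where X_S = 1 if the K_3 on S is monochromatic.
For a fixed S, the K_3 on S has C(3, 2) = 3 edges. P[all 3 edges red] = (1/2)^3, and likewise for blue, so P[monochromatic] = 2·(1/2)^3 = 2^{1 − 3} = 1/4.
Summing: E[X] = C(22, 3) · 2^{1 − 3} = 1540 · 1/4 = 385.
Numerically: E[X] ≈ 385.000.

E[X] = C(22,3)·2^(1−C(3,2)) = 385 ≈ 385.000.


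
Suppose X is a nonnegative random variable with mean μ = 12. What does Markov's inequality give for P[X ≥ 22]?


μ = E[X] = 12, a = 22.
Markov: P[X ≥ 22] ≤ μ/a = (12)/22 = 6/11.
Numerically: ≈ 0.545455.
(Since a = 22 > μ = 12.000000, the bound 6/11 is < 1 and informative.)

P[X ≥ 22] ≤ 6/11 ≈ 0.545455.


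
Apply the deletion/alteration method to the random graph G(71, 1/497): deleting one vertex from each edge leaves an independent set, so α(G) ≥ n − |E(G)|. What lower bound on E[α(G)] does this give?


E[|E(G)|] = C(71, 2)·p = 2485 · (1/497) = 5.
E[α(G)] ≥ n − E[|E(G)|] = 71 − 5 = 66.
Numerically: ≈ 66.0000.
(This is only a lower bound; the true E[α(G)] may be larger.)

E[α(G)] ≥ 66 ≈ 66.0000.


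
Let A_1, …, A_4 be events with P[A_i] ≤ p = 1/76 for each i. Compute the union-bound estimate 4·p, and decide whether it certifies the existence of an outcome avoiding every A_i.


Union bound: P[∪_{i=1}^{4} A_i] ≤ Σ_i P[A_i] ≤ 4·p = 4·(1/76) = 1/19.
Numerically: 1/19 ≈ 0.0526316.
Is 1/19 < 1? YES.
Since P[∪ A_i] ≤ 1/19 < 1, the complement has P[∩ A_i^c] ≥ 1 − 1/19 = 18/19 > 0, so some outcome avoids every A_i.

4·p = 1/19 ≈ 0.0526316; existence CERTIFIED by the union bound.


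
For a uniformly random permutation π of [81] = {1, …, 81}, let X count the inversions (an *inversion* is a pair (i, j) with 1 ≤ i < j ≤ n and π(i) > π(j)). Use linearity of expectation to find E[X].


Write X = Σ X_I over the C(81, 2) = 3240 pairs i < j, with X_I the indicator of one inversion.
There are 3240 indicators.
For each fixed pair i < j, the values π(i) and π(j) are two distinct elements of {1, …, 81} in uniformly random order; by symmetry P[π(i) > π(j)] = 1/2.
By linearity: E[X] = 3240 · (1/2) = C(81, 2) · (1/2) = 3240/2 = 1620 ≈ 1620.00000.

E[X] = 1620 = 1620.00000.


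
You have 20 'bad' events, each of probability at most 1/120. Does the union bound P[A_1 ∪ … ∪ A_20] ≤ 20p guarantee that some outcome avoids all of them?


Union bound: P[∪_{i=1}^{20} A_i] ≤ Σ_i P[A_i] ≤ 20·p = 20·(1/120) = 1/6.
Numerically: 1/6 ≈ 0.167.
Is 1/6 < 1? YES.
Since P[∪ A_i] ≤ 1/6 < 1, the complement has P[∩ A_i^c] ≥ 1 − 1/6 = 5/6 > 0, so some outcome avoids every A_i.

20·p = 1/6 ≈ 0.167; existence CERTIFIED by the union bound.


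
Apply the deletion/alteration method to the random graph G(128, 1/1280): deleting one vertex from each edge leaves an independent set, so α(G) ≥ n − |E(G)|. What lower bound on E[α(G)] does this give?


E[|E(G)|] = C(128, 2)·p = 8128 · (1/1280) = 127/20.
E[α(G)] ≥ n − E[|E(G)|] = 128 − 127/20 = 2433/20.
Numerically: ≈ 121.6500.
(This is only a lower bound; the true E[α(G)] may be larger.)

E[α(G)] ≥ 2433/20 ≈ 121.6500.


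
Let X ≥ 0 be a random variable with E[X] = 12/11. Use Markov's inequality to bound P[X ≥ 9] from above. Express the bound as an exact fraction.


μ = E[X] = 12/11, a = 9.
Markov: P[X ≥ 9] ≤ μ/a = (12/11)/9 = 4/33.
Numerically: ≈ 0.12121.
(Since a = 9 > μ = 1.09091, the bound 4/33 is < 1 and informative.)

P[X ≥ 9] ≤ 4/33 ≈ 0.12121.


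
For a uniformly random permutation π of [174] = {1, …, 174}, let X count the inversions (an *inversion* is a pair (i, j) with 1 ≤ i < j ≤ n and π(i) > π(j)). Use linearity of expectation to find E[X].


Write X = Σ X_I over the C(174, 2) = 15051 pairs i < j, with X_I the indicator of one inversion.
There are 15051 indicators.
For each fixed pair i < j, the values π(i) and π(j) are two distinct elements of {1, …, 174} in uniformly random order; by symmetry P[π(i) > π(j)] = 1/2.
By linearity: E[X] = 15051 · (1/2) = C(174, 2) · (1/2) = 15051/2 = 15051/2 ≈ 7525.50000.

E[X] = 15051/2 = 7525.50000.


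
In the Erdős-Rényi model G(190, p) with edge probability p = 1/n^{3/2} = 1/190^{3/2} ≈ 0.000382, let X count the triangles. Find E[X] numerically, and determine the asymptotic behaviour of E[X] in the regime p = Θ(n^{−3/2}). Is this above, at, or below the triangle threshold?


Number of potential triangles: C(190, 3) = 1125180.
Each occurs with probability p³ ≈ (0.000382)³ ≈ 5.56684e-11.
By linearity: E[X] = C(190, 3)·p³ ≈ 1125180 · 5.56684e-11 ≈ 0.000.
Since α = 3/2 > 1, p = c/n^{3/2} = o(1/n) is below the triangle threshold p ~ 1/n. Asymptotically E[X] ~ (c³/6)·n^{3(1−α)} = (1³/6)·n^{-1.5} → 0, so by Markov's inequality G has no triangles w.h.p.

E[X] ≈ 0.000; in regime p = Θ(1/n^{3/2}) E[X] tends to 0 (below the triangle threshold p ~ 1/n).


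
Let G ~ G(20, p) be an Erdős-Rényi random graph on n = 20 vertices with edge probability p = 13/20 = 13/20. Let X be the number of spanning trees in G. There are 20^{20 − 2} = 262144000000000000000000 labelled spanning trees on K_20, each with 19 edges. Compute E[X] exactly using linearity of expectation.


K_20 has 20^{20 − 2} = 262144000000000000000000 labelled spanning trees.
For each such spanning tree H, let X_H = 1 if all 19 edges of H are present in G. Then P[X_H = 1] = p^{19} = (13/20)^{19} = 1461920290375446110677/5242880000000000000000000.
By linearity: E[X] = Σ_H E[X_H] = 262144000000000000000000 · p^{19} = 262144000000000000000000 · 1461920290375446110677/5242880000000000000000000 = 1461920290375446110677/20.
Numerically: E[X] ≈ 7.31e+19.

E[X] = 262144000000000000000000 · (13/20)^{19} = 1461920290375446110677/20 ≈ 7.31e+19.


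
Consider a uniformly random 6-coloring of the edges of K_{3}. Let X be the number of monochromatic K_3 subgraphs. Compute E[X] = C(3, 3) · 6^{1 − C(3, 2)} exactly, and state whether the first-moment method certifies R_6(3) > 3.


E[X] = C(3, 3) · 6^{1 − 3} = 1 · 6^{−2} = 1/36.
As a reduced fraction: E[X] = 1/36 ≈ 0.0278.
Is E[X] < 1? YES.
Since E[X] < 1, there exists a 6-coloring of K_{3} with no monochromatic K_3; hence R_6(3) > 3.

E[X] = 1/36 ≈ 0.0278; E[X] < 1, so R_6(3) > 3.
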